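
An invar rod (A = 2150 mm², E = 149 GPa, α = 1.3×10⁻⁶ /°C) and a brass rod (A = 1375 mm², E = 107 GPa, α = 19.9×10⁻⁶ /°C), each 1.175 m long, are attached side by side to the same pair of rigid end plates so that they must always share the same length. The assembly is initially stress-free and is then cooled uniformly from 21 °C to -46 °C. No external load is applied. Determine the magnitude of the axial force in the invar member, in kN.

P ≈ 126 kN (compressive in the invar)

Equilibrium of a rigid end plate with no external load gives equal and opposite internal forces ±P in the two members. Since α_{brass} > α_{invar}, cooling drives the brass into tension and the invar into compression.
Compatibility of the two members (thermal + elastic change equal): (α₁ − α₂)ΔT = P·[1/(A₁E₁) + 1/(A₂E₂)].
|α₁ − α₂|·ΔT = 18.6×10⁻⁶ × 67 = 0.001246.
1/(A₁E₁) + 1/(A₂E₂) = 1/(2150×149×10³) + 1/(1375×107×10³) = 9.919×10⁻⁹ N⁻¹.
So P = 0.001246 / 9.919×10⁻⁹ = 125.6 kN.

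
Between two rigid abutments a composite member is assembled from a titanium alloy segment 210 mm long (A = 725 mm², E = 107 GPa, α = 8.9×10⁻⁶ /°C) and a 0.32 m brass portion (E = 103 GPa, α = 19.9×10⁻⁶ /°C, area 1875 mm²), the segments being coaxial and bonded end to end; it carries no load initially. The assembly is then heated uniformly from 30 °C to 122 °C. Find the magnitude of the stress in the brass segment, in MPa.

σ ≈ 92.6 MPa (compressive)

Free thermal expansion of the whole bar: Σ αᵢΔT Lᵢ = 8.9×10⁻⁶×92×210 + 19.9×10⁻⁶×92×320 = 0.7578 mm.
Since the ends are fixed, an axial force P builds up, equal in every segment, with P · Σ Lᵢ/(AᵢEᵢ) = δ_free.
Σ Lᵢ/(AᵢEᵢ) = 210/(725×107×10³) + 320/(1875×103×10³) = 4.364×10⁻⁶ mm/N.
So P = 0.7578 / 4.364×10⁻⁶ = 173.6 kN, compressive.
σ_{brass} = P / A = 173600 / 1875 = 92.61 MPa.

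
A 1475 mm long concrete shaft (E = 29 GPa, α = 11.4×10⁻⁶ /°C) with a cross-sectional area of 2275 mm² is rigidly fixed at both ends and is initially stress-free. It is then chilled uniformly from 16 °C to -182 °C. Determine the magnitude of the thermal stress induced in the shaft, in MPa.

σ ≈ 65.5 MPa (tensile)

With length fixed, the mechanical strain must cancel the thermal strain αΔT = 11.4×10⁻⁶ × 198 = 2257.2×10⁻⁶.
σ = EαΔT = 29×10³ × 11.4×10⁻⁶ × 198 = 65.46 MPa (tensile; the shaft is trying to contract).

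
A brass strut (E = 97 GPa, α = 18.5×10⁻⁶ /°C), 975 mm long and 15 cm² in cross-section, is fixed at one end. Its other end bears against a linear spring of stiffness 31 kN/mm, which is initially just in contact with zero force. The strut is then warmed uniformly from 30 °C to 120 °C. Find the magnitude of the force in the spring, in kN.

P ≈ 41.7 kN

The unrestrained thermal change is αΔT L = 18.5×10⁻⁶ × 90 × 975 = 1.623 mm.
Let P be the compressive force at the spring. The strut shortens elastically by PL/(AE) and the spring compresses by P/k; together these equal δ_free.
So P = δ_free / [L/(AE) + 1/k] = 1.623 / [ 975/(1500×97×10³) + 1/(31×10³) ].
P = 1.623 / 3.896×10⁻⁵ = 41670 N.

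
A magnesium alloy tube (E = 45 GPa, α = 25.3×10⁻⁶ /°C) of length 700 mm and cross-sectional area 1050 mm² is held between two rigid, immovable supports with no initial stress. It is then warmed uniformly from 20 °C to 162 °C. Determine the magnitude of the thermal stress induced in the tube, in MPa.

σ ≈ 162 MPa (compressive)

With length fixed, the mechanical strain must cancel the thermal strain αΔT = 25.3×10⁻⁶ × 142 = 3592.6×10⁻⁶.
Hence σ = E·αΔT = 45×10³ × 3592.6×10⁻⁶ = 161.7 MPa, compressive.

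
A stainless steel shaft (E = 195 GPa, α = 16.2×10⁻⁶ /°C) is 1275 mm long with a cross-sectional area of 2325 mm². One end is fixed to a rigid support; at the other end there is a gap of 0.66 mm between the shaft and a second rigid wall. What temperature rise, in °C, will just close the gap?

Contact occurs when the free expansion equals the gap: αΔT L = 0.66 mm.
ΔT = 0.66 / (16.2×10⁻⁶ × 1275) = 31.95 °C.

ΔT ≈ 32 °C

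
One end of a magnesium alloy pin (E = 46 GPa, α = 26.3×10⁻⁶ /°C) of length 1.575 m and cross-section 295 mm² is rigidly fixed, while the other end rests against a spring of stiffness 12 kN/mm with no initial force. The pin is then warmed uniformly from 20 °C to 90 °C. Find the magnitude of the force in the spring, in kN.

P ≈ 14.5 kN

If the spring were absent the pin would lengthen by αΔT L = 26.3×10⁻⁶ × 70 × 1575 = 2.9 mm.
Let P be the compressive force at the spring. The pin shortens elastically by PL/(AE) and the spring compresses by P/k; together these equal δ_free.
P [ L/(AE) + 1/k ] = δ_free → P [ 1575/(295×46×10³) + 1/(12×10³) ] = 2.9.
P = 2.9 / 0.0001994 = 14540 N.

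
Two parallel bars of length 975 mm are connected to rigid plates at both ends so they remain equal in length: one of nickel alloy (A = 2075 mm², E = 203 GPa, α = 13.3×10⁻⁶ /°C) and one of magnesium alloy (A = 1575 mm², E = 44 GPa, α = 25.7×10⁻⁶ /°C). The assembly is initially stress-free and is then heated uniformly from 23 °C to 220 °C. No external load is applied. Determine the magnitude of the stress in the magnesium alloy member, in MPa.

σ ≈ 92.3 MPa (compressive)

The magnesium alloy has the larger α, so on heating it would change length more than the nickel alloy if both were free. The rigid plates force a common final length, so the magnesium alloy is put into compression and the nickel alloy into tension, with equal and opposite forces P (no external load).
Setting the final lengths equal and cancelling L: (α₁ − α₂)ΔT = P/(A₁E₁) + P/(A₂E₂).
|α₁ − α₂|·ΔT = 12.4×10⁻⁶ × 197 = 0.002443.
1/(A₁E₁) + 1/(A₂E₂) = 1/(2075×203×10³) + 1/(1575×44×10³) = 1.68×10⁻⁸ N⁻¹.
P = 0.002443 / 1.68×10⁻⁸ = 145400 N = 145.4 kN.
σ_{magnesium alloy} = P/A₂ = 145400/1575 = 92.3 MPa, compressive.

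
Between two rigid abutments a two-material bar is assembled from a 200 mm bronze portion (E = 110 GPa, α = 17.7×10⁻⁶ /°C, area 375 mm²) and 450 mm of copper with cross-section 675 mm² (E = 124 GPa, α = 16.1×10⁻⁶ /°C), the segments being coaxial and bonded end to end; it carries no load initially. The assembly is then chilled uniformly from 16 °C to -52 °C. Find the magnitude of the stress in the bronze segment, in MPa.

σ ≈ 191 MPa (tensile)

Free thermal contraction of the whole bar: Σ αᵢΔT Lᵢ = 17.7×10⁻⁶×68×200 + 16.1×10⁻⁶×68×450 = 0.7334 mm.
The rigid supports impose zero overall length change; the single axial force P common to all segments must satisfy P Σ Lᵢ/(AᵢEᵢ) = δ_free.
Σ Lᵢ/(AᵢEᵢ) = 200/(375×110×10³) + 450/(675×124×10³) = 1.022×10⁻⁵ mm/N.
So P = 0.7334 / 1.022×10⁻⁵ = 71.73 kN, tensile.
σ_{bronze} = P / A = 71730 / 375 = 191.3 MPa.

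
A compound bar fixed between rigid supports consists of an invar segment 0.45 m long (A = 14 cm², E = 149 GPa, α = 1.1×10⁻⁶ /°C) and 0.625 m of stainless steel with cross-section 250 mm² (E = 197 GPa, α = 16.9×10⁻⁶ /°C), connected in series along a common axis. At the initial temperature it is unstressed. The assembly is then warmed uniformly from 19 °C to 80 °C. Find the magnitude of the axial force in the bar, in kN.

Free thermal expansion of the whole bar: Σ αᵢΔT Lᵢ = 1.1×10⁻⁶×61×450 + 16.9×10⁻⁶×61×625 = 0.6745 mm.
The walls prevent any net length change, so an axial force P (same in every segment) develops. Compatibility: P · Σ Lᵢ/(AᵢEᵢ) = δ_free.
Σ Lᵢ/(AᵢEᵢ) = 450/(1400×149×10³) + 625/(250×197×10³) = 1.485×10⁻⁵ mm/N.
P = 0.6745 / 1.485×10⁻⁵ = 45430 N = 45.43 kN, compressive.

P ≈ 45.4 kN (compressive)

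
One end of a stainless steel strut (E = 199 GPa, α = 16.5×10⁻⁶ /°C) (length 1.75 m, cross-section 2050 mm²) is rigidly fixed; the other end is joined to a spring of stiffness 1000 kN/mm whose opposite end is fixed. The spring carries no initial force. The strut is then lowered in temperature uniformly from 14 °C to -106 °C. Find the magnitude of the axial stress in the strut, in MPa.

Free thermal contraction: δ_free = αΔT L = 16.5×10⁻⁶ × 120 × 1750 = 3.465 mm.
With a force P in the spring, the elastic change of the strut is PL/(AE) and that of the spring is P/k; compatibility requires their sum to equal δ_free.
So P = δ_free / [L/(AE) + 1/k] = 3.465 / [ 1750/(2050×199×10³) + 1/(1000×10³) ].
P = 3.465 / 5.29×10⁻⁶ = 655000 N.
σ = P/A = 655000/2050 = 319.5 MPa.

σ ≈ 320 MPa (tensile)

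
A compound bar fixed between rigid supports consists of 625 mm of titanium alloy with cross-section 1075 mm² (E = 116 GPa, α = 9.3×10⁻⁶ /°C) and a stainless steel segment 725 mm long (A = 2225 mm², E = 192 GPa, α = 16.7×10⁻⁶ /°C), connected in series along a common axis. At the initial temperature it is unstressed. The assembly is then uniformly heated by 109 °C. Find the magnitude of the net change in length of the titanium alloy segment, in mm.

|ΔL| ≈ 0.826 mm

Free thermal expansion of the whole bar: Σ αᵢΔT Lᵢ = 9.3×10⁻⁶×109×625 + 16.7×10⁻⁶×109×725 = 1.953 mm.
Since the ends are fixed, an axial force P builds up, equal in every segment, with P · Σ Lᵢ/(AᵢEᵢ) = δ_free.
The series flexibility is Σ Lᵢ/(AᵢEᵢ) = 625/(1075×116×10³) + 725/(2225×192×10³) = 6.709×10⁻⁶ mm/N.
P = 1.953 / 6.709×10⁻⁶ = 291100 N = 291.1 kN, compressive.
For the titanium alloy segment, free thermal change = 9.3×10⁻⁶×109×625 = 0.6336 mm and elastic change from P = 291100×625/(1075×116×10³) = 1.459 mm; these oppose, so the net change is 0.826 mm (segment shortens).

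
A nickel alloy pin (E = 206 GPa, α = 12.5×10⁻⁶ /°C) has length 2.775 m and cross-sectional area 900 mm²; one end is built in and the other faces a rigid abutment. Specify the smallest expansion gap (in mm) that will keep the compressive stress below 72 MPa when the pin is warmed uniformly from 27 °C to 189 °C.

Free expansion if unrestrained: δ_free = αΔT L = 12.5×10⁻⁶ × 162 × 2775 = 5.619 mm.
At the allowable stress the elastic shortening the wall may impose is σL/E = 72 × 2775 / (206×10³) = 0.9699 mm.
So the gap has to take up the difference, g_min = δ_free − σL/E = 5.619 − 0.9699 = 4.649 mm.

g ≈ 4.65 mm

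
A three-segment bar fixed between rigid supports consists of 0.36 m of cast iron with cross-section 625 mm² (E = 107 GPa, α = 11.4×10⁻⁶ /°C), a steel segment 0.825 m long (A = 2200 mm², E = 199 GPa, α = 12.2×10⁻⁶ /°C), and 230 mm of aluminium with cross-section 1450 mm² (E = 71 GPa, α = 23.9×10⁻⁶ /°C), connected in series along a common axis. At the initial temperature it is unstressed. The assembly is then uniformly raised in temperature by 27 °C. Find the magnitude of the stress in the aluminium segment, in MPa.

With the walls removed the bar would change length by δ_free = Σ αᵢΔT Lᵢ = 11.4×10⁻⁶×27×360 + 12.2×10⁻⁶×27×825 + 23.9×10⁻⁶×27×230 = 0.531 mm.
The rigid supports impose zero overall length change; the single axial force P common to all segments must satisfy P Σ Lᵢ/(AᵢEᵢ) = δ_free.
The series flexibility is Σ Lᵢ/(AᵢEᵢ) = 360/(625×107×10³) + 825/(2200×199×10³) + 230/(1450×71×10³) = 9.502×10⁻⁶ mm/N.
So P = 0.531 / 9.502×10⁻⁶ = 55.88 kN, compressive.
σ_{aluminium} = P / A = 55880 / 1450 = 38.54 MPa.

σ ≈ 38.5 MPa (compressive)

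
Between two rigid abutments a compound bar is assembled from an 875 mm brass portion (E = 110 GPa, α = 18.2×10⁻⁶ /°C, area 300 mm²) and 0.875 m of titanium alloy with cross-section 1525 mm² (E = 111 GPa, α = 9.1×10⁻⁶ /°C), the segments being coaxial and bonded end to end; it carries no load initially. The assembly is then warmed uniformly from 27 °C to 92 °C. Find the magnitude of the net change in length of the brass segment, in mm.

|ΔL| ≈ 0.264 mm

With the walls removed the bar would change length by δ_free = Σ αᵢΔT Lᵢ = 18.2×10⁻⁶×65×875 + 9.1×10⁻⁶×65×875 = 1.553 mm.
The walls prevent any net length change, so an axial force P (same in every segment) develops. Compatibility: P · Σ Lᵢ/(AᵢEᵢ) = δ_free.
Σ Lᵢ/(AᵢEᵢ) = 875/(300×110×10³) + 875/(1525×111×10³) = 3.168×10⁻⁵ mm/N.
So P = 1.553 / 3.168×10⁻⁵ = 49.01 kN, compressive.
For the brass segment, free thermal change = 18.2×10⁻⁶×65×875 = 1.035 mm and elastic change from P = 49010×875/(300×110×10³) = 1.299 mm; these oppose, so the net change is 0.264 mm (segment shortens).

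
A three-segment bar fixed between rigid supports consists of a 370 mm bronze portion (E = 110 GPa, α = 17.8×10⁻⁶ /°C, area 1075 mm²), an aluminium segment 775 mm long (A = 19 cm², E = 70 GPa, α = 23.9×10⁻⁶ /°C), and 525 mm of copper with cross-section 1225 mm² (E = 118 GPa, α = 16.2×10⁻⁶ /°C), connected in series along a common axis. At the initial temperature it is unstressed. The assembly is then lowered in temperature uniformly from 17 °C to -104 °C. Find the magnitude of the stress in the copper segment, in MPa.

σ ≈ 264 MPa (tensile)

With the walls removed the bar would change length by δ_free = Σ αᵢΔT Lᵢ = 17.8×10⁻⁶×121×370 + 23.9×10⁻⁶×121×775 + 16.2×10⁻⁶×121×525 = 4.067 mm.
The walls prevent any net length change, so an axial force P (same in every segment) develops. Compatibility: P · Σ Lᵢ/(AᵢEᵢ) = δ_free.
The series flexibility is Σ Lᵢ/(AᵢEᵢ) = 370/(1075×110×10³) + 775/(1900×70×10³) + 525/(1225×118×10³) = 1.259×10⁻⁵ mm/N.
Hence P = δ_free / Σ(L/AE) = 4.067/1.259×10⁻⁵ = 323.1 kN (tensile).
σ_{copper} = P / A = 323100 / 1225 = 263.8 MPa.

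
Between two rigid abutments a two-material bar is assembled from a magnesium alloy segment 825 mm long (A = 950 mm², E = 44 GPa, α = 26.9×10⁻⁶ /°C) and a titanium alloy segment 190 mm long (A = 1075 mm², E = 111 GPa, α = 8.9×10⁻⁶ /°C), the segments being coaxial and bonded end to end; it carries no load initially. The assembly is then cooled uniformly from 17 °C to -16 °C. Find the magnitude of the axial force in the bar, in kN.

P ≈ 37 kN (tensile)

If the supports were absent, the total length change would be Σ αᵢΔT Lᵢ = 26.9×10⁻⁶×33×825 + 8.9×10⁻⁶×33×190 = 0.7882 mm.
The rigid supports impose zero overall length change; the single axial force P common to all segments must satisfy P Σ Lᵢ/(AᵢEᵢ) = δ_free.
The series flexibility is Σ Lᵢ/(AᵢEᵢ) = 825/(950×44×10³) + 190/(1075×111×10³) = 2.133×10⁻⁵ mm/N.
Hence P = δ_free / Σ(L/AE) = 0.7882/2.133×10⁻⁵ = 36.95 kN (tensile).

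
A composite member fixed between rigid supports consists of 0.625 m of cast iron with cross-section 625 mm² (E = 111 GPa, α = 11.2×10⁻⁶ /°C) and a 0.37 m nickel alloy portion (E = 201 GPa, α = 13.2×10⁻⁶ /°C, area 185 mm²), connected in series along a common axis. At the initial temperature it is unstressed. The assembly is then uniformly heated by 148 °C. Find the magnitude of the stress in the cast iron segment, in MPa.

σ ≈ 148 MPa (compressive)

With the walls removed the bar would change length by δ_free = Σ αᵢΔT Lᵢ = 11.2×10⁻⁶×148×625 + 13.2×10⁻⁶×148×370 = 1.759 mm.
The rigid supports impose zero overall length change; the single axial force P common to all segments must satisfy P Σ Lᵢ/(AᵢEᵢ) = δ_free.
Σ Lᵢ/(AᵢEᵢ) = 625/(625×111×10³) + 370/(185×201×10³) = 1.896×10⁻⁵ mm/N.
Hence P = δ_free / Σ(L/AE) = 1.759/1.896×10⁻⁵ = 92.77 kN (compressive).
σ_{cast iron} = P / A = 92770 / 625 = 148.4 MPa.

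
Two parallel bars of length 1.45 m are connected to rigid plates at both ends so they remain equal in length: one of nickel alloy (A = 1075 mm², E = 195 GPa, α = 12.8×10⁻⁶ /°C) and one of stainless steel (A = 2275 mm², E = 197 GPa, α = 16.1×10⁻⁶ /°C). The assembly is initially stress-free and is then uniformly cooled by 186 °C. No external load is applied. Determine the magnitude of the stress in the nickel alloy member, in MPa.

σ ≈ 81.5 MPa (compressive)

Both members must finish at the same length. With the larger α, the stainless steel tends to over-contract; the plates restrain it, putting the stainless steel in tension and the nickel alloy in compression. With no external load the two internal forces are equal and opposite, magnitude P.
Setting the final lengths equal and cancelling L: (α₁ − α₂)ΔT = P/(A₁E₁) + P/(A₂E₂).
|α₁ − α₂|·ΔT = 3.3×10⁻⁶ × 186 = 0.0006138.
1/(A₁E₁) + 1/(A₂E₂) = 1/(1075×195×10³) + 1/(2275×197×10³) = 7.002×10⁻⁹ N⁻¹.
P = 0.0006138 / 7.002×10⁻⁹ = 87660 N = 87.66 kN.
σ_{nickel alloy} = P/A₁ = 87660/1075 = 81.55 MPa, compressive.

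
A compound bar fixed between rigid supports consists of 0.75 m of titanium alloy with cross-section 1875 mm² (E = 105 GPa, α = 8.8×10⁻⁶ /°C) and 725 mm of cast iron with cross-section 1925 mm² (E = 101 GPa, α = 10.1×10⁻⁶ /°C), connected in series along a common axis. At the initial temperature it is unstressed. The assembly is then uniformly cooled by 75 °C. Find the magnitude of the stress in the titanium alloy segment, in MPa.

Free thermal contraction of the whole bar: Σ αᵢΔT Lᵢ = 8.8×10⁻⁶×75×750 + 10.1×10⁻⁶×75×725 = 1.044 mm.
Since the ends are fixed, an axial force P builds up, equal in every segment, with P · Σ Lᵢ/(AᵢEᵢ) = δ_free.
The series flexibility is Σ Lᵢ/(AᵢEᵢ) = 750/(1875×105×10³) + 725/(1925×101×10³) = 7.538×10⁻⁶ mm/N.
So P = 1.044 / 7.538×10⁻⁶ = 138.5 kN, tensile.
σ_{titanium alloy} = P / A = 138500 / 1875 = 73.87 MPa.

σ ≈ 73.9 MPa (tensile)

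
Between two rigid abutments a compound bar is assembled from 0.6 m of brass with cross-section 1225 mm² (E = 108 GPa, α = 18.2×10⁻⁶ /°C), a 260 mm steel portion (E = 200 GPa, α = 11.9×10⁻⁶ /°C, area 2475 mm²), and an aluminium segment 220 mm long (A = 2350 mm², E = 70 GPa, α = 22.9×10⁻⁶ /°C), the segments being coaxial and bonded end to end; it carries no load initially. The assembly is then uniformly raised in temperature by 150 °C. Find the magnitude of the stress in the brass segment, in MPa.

σ ≈ 365 MPa (compressive)

With the walls removed the bar would change length by δ_free = Σ αᵢΔT Lᵢ = 18.2×10⁻⁶×150×600 + 11.9×10⁻⁶×150×260 + 22.9×10⁻⁶×150×220 = 2.858 mm.
The walls prevent any net length change, so an axial force P (same in every segment) develops. Compatibility: P · Σ Lᵢ/(AᵢEᵢ) = δ_free.
Σ Lᵢ/(AᵢEᵢ) = 600/(1225×108×10³) + 260/(2475×200×10³) + 220/(2350×70×10³) = 6.398×10⁻⁶ mm/N.
P = 2.858 / 6.398×10⁻⁶ = 446700 N = 446.7 kN, compressive.
σ_{brass} = P / A = 446700 / 1225 = 364.6 MPa.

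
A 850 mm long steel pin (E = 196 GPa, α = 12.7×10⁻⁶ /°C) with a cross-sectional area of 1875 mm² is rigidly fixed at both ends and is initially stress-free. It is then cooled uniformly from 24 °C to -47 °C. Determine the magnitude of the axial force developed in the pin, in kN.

P ≈ 331 kN (tensile)

With zero net strain, σ = E·αΔT = 196 GPa × 12.7×10⁻⁶ × 71 = 176.7 MPa.
P = AEαΔT = 1875 × 196×10³ × 12.7×10⁻⁶ × 71 = 331.4 kN (tensile).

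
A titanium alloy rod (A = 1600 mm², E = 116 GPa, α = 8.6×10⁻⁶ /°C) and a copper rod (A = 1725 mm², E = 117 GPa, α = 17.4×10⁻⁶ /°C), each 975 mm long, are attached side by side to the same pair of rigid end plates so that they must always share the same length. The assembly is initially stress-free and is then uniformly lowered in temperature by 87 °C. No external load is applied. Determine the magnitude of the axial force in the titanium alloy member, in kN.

P ≈ 74 kN (compressive in the titanium alloy)

Equilibrium of a rigid end plate with no external load gives equal and opposite internal forces ±P in the two members. Since α_{copper} > α_{titanium alloy}, cooling drives the copper into tension and the titanium alloy into compression.
Equating the net (thermal + elastic) strains gives |α₁ − α₂|·ΔT = P·[1/(A₁E₁) + 1/(A₂E₂)].
|α₁ − α₂|·ΔT = 8.8×10⁻⁶ × 87 = 0.0007656.
1/(A₁E₁) + 1/(A₂E₂) = 1/(1600×116×10³) + 1/(1725×117×10³) = 1.034×10⁻⁸ N⁻¹.
So P = 0.0007656 / 1.034×10⁻⁸ = 74.02 kN.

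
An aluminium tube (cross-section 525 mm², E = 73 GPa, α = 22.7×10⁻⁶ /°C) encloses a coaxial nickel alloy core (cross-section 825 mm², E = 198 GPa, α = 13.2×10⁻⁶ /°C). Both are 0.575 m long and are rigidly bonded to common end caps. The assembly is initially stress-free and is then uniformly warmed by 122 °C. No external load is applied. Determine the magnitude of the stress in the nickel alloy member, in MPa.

σ ≈ 43.6 MPa (tensile)

Equilibrium of a rigid end plate with no external load gives equal and opposite internal forces ±P in the two members. Since α_{aluminium} > α_{nickel alloy}, heating drives the aluminium into compression and the nickel alloy into tension.
Equating the net (thermal + elastic) strains gives |α₁ − α₂|·ΔT = P·[1/(A₁E₁) + 1/(A₂E₂)].
|α₁ − α₂|·ΔT = 9.5×10⁻⁶ × 122 = 0.001159.
1/(A₁E₁) + 1/(A₂E₂) = 1/(525×73×10³) + 1/(825×198×10³) = 3.221×10⁻⁸ N⁻¹.
So P = 0.001159 / 3.221×10⁻⁸ = 35.98 kN.
σ_{nickel alloy} = P/A₂ = 35980/825 = 43.61 MPa, tensile.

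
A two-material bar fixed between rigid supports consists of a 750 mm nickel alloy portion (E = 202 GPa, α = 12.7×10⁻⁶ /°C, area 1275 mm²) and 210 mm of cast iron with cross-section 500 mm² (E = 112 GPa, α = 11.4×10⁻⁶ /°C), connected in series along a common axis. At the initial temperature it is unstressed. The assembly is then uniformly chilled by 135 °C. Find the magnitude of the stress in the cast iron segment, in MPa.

Free thermal contraction of the whole bar: Σ αᵢΔT Lᵢ = 12.7×10⁻⁶×135×750 + 11.4×10⁻⁶×135×210 = 1.609 mm.
The rigid supports impose zero overall length change; the single axial force P common to all segments must satisfy P Σ Lᵢ/(AᵢEᵢ) = δ_free.
Σ Lᵢ/(AᵢEᵢ) = 750/(1275×202×10³) + 210/(500×112×10³) = 6.662×10⁻⁶ mm/N.
Hence P = δ_free / Σ(L/AE) = 1.609/6.662×10⁻⁶ = 241.5 kN (tensile).
σ_{cast iron} = P / A = 241500 / 500 = 483.1 MPa.

σ ≈ 483 MPa (tensile)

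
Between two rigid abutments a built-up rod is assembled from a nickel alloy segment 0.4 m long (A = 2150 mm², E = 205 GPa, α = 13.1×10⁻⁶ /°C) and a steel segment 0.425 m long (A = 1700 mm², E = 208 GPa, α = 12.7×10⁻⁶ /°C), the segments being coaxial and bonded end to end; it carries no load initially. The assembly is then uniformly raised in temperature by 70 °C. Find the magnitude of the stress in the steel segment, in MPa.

With the walls removed the bar would change length by δ_free = Σ αᵢΔT Lᵢ = 13.1×10⁻⁶×70×400 + 12.7×10⁻⁶×70×425 = 0.7446 mm.
The walls prevent any net length change, so an axial force P (same in every segment) develops. Compatibility: P · Σ Lᵢ/(AᵢEᵢ) = δ_free.
The series flexibility is Σ Lᵢ/(AᵢEᵢ) = 400/(2150×205×10³) + 425/(1700×208×10³) = 2.109×10⁻⁶ mm/N.
P = 0.7446 / 2.109×10⁻⁶ = 353000 N = 353 kN, compressive.
σ_{steel} = P / A = 353000 / 1700 = 207.6 MPa.

σ ≈ 208 MPa (compressive)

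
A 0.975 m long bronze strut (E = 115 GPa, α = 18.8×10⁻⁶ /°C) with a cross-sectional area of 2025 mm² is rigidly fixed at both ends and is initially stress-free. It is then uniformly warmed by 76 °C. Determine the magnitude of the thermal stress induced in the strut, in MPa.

σ ≈ 164 MPa (compressive)

Because both ends are immovable the net strain is zero, and the suppressed thermal strain is αΔT = 18.8×10⁻⁶ × 76 = 1428.8×10⁻⁶.
σ = EαΔT = 115×10³ × 18.8×10⁻⁶ × 76 = 164.3 MPa (compressive; the strut is trying to expand).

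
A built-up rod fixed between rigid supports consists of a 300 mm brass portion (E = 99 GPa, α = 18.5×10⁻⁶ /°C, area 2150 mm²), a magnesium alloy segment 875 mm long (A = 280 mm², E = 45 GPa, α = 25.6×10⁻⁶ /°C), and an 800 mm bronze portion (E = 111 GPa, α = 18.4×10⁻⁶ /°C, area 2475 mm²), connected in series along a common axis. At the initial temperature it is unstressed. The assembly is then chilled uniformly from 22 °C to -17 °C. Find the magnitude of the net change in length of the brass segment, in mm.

|ΔL| ≈ 0.185 mm

With the walls removed the bar would change length by δ_free = Σ αᵢΔT Lᵢ = 18.5×10⁻⁶×39×300 + 25.6×10⁻⁶×39×875 + 18.4×10⁻⁶×39×800 = 1.664 mm.
Since the ends are fixed, an axial force P builds up, equal in every segment, with P · Σ Lᵢ/(AᵢEᵢ) = δ_free.
The series flexibility is Σ Lᵢ/(AᵢEᵢ) = 300/(2150×99×10³) + 875/(280×45×10³) + 800/(2475×111×10³) = 7.377×10⁻⁵ mm/N.
P = 1.664 / 7.377×10⁻⁵ = 22560 N = 22.56 kN, tensile.
For the brass segment, free thermal change = 18.5×10⁻⁶×39×300 = 0.2164 mm and elastic change from P = 22560×300/(2150×99×10³) = 0.0318 mm; these oppose, so the net change is 0.185 mm (segment shortens).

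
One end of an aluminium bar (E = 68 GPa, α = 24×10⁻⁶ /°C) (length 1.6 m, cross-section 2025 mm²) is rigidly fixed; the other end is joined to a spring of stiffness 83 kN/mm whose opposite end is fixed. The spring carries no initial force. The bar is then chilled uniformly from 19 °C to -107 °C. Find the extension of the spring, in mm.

δ ≈ 2.46 mm

Free thermal contraction: δ_free = αΔT L = 24×10⁻⁶ × 126 × 1600 = 4.838 mm.
With a force P in the spring, the elastic change of the bar is PL/(AE) and that of the spring is P/k; compatibility requires their sum to equal δ_free.
P [ L/(AE) + 1/k ] = δ_free → P [ 1600/(2025×68×10³) + 1/(83×10³) ] = 4.838.
P = 4.838 / 2.367×10⁻⁵ = 204400 N.
Spring extension = P/k = 204400/(83×10³) = 2.463 mm.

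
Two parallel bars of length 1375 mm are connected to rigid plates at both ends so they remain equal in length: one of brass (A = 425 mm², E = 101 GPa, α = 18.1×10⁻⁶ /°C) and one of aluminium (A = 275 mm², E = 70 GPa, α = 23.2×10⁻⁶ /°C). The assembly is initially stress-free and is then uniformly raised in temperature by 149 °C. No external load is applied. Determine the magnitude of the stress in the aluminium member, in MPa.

σ ≈ 36.7 MPa (compressive)

The aluminium has the larger α, so on heating it would change length more than the brass if both were free. The rigid plates force a common final length, so the aluminium is put into compression and the brass into tension, with equal and opposite forces P (no external load).
Equating the net (thermal + elastic) strains gives |α₁ − α₂|·ΔT = P·[1/(A₁E₁) + 1/(A₂E₂)].
|α₁ − α₂|·ΔT = 5.1×10⁻⁶ × 149 = 0.0007599.
1/(A₁E₁) + 1/(A₂E₂) = 1/(425×101×10³) + 1/(275×70×10³) = 7.524×10⁻⁸ N⁻¹.
So P = 0.0007599 / 7.524×10⁻⁸ = 10.1 kN.
σ_{aluminium} = P/A₂ = 10100/275 = 36.72 MPa, compressive.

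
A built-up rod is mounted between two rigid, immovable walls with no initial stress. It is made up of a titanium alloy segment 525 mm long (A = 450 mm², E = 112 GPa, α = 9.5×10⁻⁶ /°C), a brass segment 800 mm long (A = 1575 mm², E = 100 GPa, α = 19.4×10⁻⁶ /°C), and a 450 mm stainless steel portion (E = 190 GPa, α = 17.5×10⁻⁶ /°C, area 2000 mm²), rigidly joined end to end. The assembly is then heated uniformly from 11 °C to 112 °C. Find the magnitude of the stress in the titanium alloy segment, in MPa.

σ ≈ 382 MPa (compressive)

Free thermal expansion of the whole bar: Σ αᵢΔT Lᵢ = 9.5×10⁻⁶×101×525 + 19.4×10⁻⁶×101×800 + 17.5×10⁻⁶×101×450 = 2.867 mm.
The rigid supports impose zero overall length change; the single axial force P common to all segments must satisfy P Σ Lᵢ/(AᵢEᵢ) = δ_free.
Σ Lᵢ/(AᵢEᵢ) = 525/(450×112×10³) + 800/(1575×100×10³) + 450/(2000×190×10³) = 1.668×10⁻⁵ mm/N.
So P = 2.867 / 1.668×10⁻⁵ = 171.9 kN, compressive.
σ_{titanium alloy} = P / A = 171900 / 450 = 381.9 MPa.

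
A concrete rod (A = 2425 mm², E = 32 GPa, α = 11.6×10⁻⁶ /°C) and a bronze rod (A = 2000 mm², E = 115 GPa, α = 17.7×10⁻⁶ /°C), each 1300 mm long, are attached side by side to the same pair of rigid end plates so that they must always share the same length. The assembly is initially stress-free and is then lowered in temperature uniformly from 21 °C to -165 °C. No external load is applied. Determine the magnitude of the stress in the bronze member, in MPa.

Equilibrium of a rigid end plate with no external load gives equal and opposite internal forces ±P in the two members. Since α_{bronze} > α_{concrete}, cooling drives the bronze into tension and the concrete into compression.
Equating the net (thermal + elastic) strains gives |α₁ − α₂|·ΔT = P·[1/(A₁E₁) + 1/(A₂E₂)].
|α₁ − α₂|·ΔT = 6.1×10⁻⁶ × 186 = 0.001135.
1/(A₁E₁) + 1/(A₂E₂) = 1/(2425×32×10³) + 1/(2000×115×10³) = 1.723×10⁻⁸ N⁻¹.
P = 0.001135 / 1.723×10⁻⁸ = 65830 N = 65.83 kN.
σ_{bronze} = P/A₂ = 65830/2000 = 32.92 MPa, tensile.

σ ≈ 32.9 MPa (tensile)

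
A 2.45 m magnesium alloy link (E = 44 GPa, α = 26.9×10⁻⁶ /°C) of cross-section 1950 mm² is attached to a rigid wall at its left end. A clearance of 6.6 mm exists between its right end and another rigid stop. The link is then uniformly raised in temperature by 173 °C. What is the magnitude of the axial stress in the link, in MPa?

σ ≈ 86.2 MPa (compressive)

Unrestrained expansion: δ_free = αΔT L = 26.9×10⁻⁶ × 173 × 2450 = 11.4 mm.
After closing the 6.6 mm clearance, 11.4 − 6.6 = 4.802 mm of expansion remains to be suppressed by the wall.
That suppressed elongation corresponds to σ = E·Δ/L = 44×10³ × 4.802/2450 = 86.23 MPa.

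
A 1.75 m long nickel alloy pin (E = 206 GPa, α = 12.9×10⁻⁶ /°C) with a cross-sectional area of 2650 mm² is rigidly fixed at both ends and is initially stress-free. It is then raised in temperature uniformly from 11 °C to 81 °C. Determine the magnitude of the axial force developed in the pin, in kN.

The ends cannot move, so σ = EαΔT = 206×10³ × 12.9×10⁻⁶ × 70 = 186 MPa.
P = AEαΔT = 2650 × 206×10³ × 12.9×10⁻⁶ × 70 = 492.9 kN (compressive).

P ≈ 493 kN (compressive)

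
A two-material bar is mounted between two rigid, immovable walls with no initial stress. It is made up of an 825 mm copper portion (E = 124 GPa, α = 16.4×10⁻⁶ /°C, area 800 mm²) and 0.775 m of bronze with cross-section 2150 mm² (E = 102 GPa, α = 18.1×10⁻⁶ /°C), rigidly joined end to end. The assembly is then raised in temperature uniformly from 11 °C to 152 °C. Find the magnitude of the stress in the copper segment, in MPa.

σ ≈ 410 MPa (compressive)

Free thermal expansion of the whole bar: Σ αᵢΔT Lᵢ = 16.4×10⁻⁶×141×825 + 18.1×10⁻⁶×141×775 = 3.886 mm.
The walls prevent any net length change, so an axial force P (same in every segment) develops. Compatibility: P · Σ Lᵢ/(AᵢEᵢ) = δ_free.
The series flexibility is Σ Lᵢ/(AᵢEᵢ) = 825/(800×124×10³) + 775/(2150×102×10³) = 1.185×10⁻⁵ mm/N.
So P = 3.886 / 1.185×10⁻⁵ = 327.9 kN, compressive.
σ_{copper} = P / A = 327900 / 800 = 409.9 MPa.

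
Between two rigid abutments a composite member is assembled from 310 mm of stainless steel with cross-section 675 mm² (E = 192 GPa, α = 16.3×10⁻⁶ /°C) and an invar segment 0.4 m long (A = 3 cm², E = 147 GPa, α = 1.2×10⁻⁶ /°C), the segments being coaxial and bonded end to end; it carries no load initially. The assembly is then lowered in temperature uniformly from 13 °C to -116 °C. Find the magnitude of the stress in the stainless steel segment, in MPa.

With the walls removed the bar would change length by δ_free = Σ αᵢΔT Lᵢ = 16.3×10⁻⁶×129×310 + 1.2×10⁻⁶×129×400 = 0.7138 mm.
The walls prevent any net length change, so an axial force P (same in every segment) develops. Compatibility: P · Σ Lᵢ/(AᵢEᵢ) = δ_free.
Σ Lᵢ/(AᵢEᵢ) = 310/(675×192×10³) + 400/(300×147×10³) = 1.146×10⁻⁵ mm/N.
P = 0.7138 / 1.146×10⁻⁵ = 62270 N = 62.27 kN, tensile.
σ_{stainless steel} = P / A = 62270 / 675 = 92.25 MPa.

σ ≈ 92.3 MPa (tensile)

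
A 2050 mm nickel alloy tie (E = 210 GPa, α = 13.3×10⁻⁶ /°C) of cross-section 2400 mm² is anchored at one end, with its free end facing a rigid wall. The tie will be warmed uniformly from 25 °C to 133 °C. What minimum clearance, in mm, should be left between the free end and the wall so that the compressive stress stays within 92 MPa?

g ≈ 2.05 mm

With no wall the tie would lengthen by αΔT L = 13.3×10⁻⁶ × 108 × 2050 = 2.945 mm.
At the allowable stress the elastic shortening the wall may impose is σL/E = 92 × 2050 / (210×10³) = 0.8981 mm.
The gap must absorb the remainder: g_min = 2.945 − 0.8981 = 2.047 mm.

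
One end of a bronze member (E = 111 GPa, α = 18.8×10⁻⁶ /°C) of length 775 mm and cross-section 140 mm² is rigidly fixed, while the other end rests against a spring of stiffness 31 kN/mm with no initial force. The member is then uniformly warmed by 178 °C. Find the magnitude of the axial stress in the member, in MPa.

The unrestrained thermal change is αΔT L = 18.8×10⁻⁶ × 178 × 775 = 2.593 mm.
Let P be the compressive force at the spring. The member shortens elastically by PL/(AE) and the spring compresses by P/k; together these equal δ_free.
So P = δ_free / [L/(AE) + 1/k] = 2.593 / [ 775/(140×111×10³) + 1/(31×10³) ].
P = 2.593 / 8.213×10⁻⁵ = 31580 N.
σ = P/A = 31580/140 = 225.6 MPa.

σ ≈ 226 MPa (compressive)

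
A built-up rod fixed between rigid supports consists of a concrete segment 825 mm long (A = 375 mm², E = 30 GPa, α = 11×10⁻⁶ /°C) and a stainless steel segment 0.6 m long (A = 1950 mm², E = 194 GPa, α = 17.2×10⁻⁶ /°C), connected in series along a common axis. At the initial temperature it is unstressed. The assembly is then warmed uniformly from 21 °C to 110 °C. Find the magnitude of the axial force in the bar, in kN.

With the walls removed the bar would change length by δ_free = Σ αᵢΔT Lᵢ = 11×10⁻⁶×89×825 + 17.2×10⁻⁶×89×600 = 1.726 mm.
The walls prevent any net length change, so an axial force P (same in every segment) develops. Compatibility: P · Σ Lᵢ/(AᵢEᵢ) = δ_free.
The series flexibility is Σ Lᵢ/(AᵢEᵢ) = 825/(375×30×10³) + 600/(1950×194×10³) = 7.492×10⁻⁵ mm/N.
Hence P = δ_free / Σ(L/AE) = 1.726/7.492×10⁻⁵ = 23.04 kN (compressive).

P ≈ 23 kN (compressive)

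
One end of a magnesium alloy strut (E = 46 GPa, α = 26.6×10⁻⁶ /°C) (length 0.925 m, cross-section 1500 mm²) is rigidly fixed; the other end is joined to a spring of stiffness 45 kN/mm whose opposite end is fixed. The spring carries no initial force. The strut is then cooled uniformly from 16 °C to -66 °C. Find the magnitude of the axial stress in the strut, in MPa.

σ ≈ 37.8 MPa (tensile)

The unrestrained thermal change is αΔT L = 26.6×10⁻⁶ × 82 × 925 = 2.018 mm.
With a force P in the spring, the elastic change of the strut is PL/(AE) and that of the spring is P/k; compatibility requires their sum to equal δ_free.
So P = δ_free / [L/(AE) + 1/k] = 2.018 / [ 925/(1500×46×10³) + 1/(45×10³) ].
P = 2.018 / 3.563×10⁻⁵ = 56630 N.
σ = P/A = 56630/1500 = 37.75 MPa.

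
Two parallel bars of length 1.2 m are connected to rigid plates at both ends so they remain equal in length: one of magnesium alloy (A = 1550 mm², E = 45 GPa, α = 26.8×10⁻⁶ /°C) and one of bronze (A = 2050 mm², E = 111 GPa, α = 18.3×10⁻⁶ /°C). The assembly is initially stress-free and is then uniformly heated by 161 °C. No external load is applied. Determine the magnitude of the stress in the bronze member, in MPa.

σ ≈ 35.6 MPa (tensile)

Equilibrium of a rigid end plate with no external load gives equal and opposite internal forces ±P in the two members. Since α_{magnesium alloy} > α_{bronze}, heating drives the magnesium alloy into compression and the bronze into tension.
Setting the final lengths equal and cancelling L: (α₁ − α₂)ΔT = P/(A₁E₁) + P/(A₂E₂).
|α₁ − α₂|·ΔT = 8.5×10⁻⁶ × 161 = 0.001368.
1/(A₁E₁) + 1/(A₂E₂) = 1/(1550×45×10³) + 1/(2050×111×10³) = 1.873×10⁻⁸ N⁻¹.
P = 0.001368 / 1.873×10⁻⁸ = 73060 N = 73.06 kN.
σ_{bronze} = P/A₂ = 73060/2050 = 35.64 MPa, tensile.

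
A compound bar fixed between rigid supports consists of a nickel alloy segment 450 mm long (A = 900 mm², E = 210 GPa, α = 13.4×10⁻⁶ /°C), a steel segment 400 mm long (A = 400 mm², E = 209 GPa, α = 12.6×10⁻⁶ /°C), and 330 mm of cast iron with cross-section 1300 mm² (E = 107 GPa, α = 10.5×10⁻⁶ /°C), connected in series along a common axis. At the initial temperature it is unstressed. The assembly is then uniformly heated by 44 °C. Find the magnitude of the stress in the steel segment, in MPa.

σ ≈ 168 MPa (compressive)

Free thermal expansion of the whole bar: Σ αᵢΔT Lᵢ = 13.4×10⁻⁶×44×450 + 12.6×10⁻⁶×44×400 + 10.5×10⁻⁶×44×330 = 0.6395 mm.
Since the ends are fixed, an axial force P builds up, equal in every segment, with P · Σ Lᵢ/(AᵢEᵢ) = δ_free.
Σ Lᵢ/(AᵢEᵢ) = 450/(900×210×10³) + 400/(400×209×10³) + 330/(1300×107×10³) = 9.538×10⁻⁶ mm/N.
So P = 0.6395 / 9.538×10⁻⁶ = 67.05 kN, compressive.
σ_{steel} = P / A = 67050 / 400 = 167.6 MPa.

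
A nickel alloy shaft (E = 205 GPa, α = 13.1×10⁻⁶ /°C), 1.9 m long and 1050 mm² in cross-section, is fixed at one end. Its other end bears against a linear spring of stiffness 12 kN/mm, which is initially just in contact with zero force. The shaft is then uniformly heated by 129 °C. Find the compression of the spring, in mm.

δ ≈ 2.9 mm

If the spring were absent the shaft would lengthen by αΔT L = 13.1×10⁻⁶ × 129 × 1900 = 3.211 mm.
With a force P in the spring, the elastic change of the shaft is PL/(AE) and that of the spring is P/k; compatibility requires their sum to equal δ_free.
So P = δ_free / [L/(AE) + 1/k] = 3.211 / [ 1900/(1050×205×10³) + 1/(12×10³) ].
P = 3.211 / 9.216×10⁻⁵ = 34840 N.
Spring compression = P/k = 34840/(12×10³) = 2.903 mm.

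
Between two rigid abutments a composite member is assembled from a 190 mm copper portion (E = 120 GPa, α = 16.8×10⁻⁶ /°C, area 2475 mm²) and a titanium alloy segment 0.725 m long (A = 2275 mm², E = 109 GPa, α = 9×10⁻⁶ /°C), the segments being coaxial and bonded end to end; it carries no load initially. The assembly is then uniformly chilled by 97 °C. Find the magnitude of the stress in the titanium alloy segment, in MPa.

If the supports were absent, the total length change would be Σ αᵢΔT Lᵢ = 16.8×10⁻⁶×97×190 + 9×10⁻⁶×97×725 = 0.9425 mm.
Since the ends are fixed, an axial force P builds up, equal in every segment, with P · Σ Lᵢ/(AᵢEᵢ) = δ_free.
The series flexibility is Σ Lᵢ/(AᵢEᵢ) = 190/(2475×120×10³) + 725/(2275×109×10³) = 3.563×10⁻⁶ mm/N.
So P = 0.9425 / 3.563×10⁻⁶ = 264.5 kN, tensile.
σ_{titanium alloy} = P / A = 264500 / 2275 = 116.3 MPa.

σ ≈ 116 MPa (tensile)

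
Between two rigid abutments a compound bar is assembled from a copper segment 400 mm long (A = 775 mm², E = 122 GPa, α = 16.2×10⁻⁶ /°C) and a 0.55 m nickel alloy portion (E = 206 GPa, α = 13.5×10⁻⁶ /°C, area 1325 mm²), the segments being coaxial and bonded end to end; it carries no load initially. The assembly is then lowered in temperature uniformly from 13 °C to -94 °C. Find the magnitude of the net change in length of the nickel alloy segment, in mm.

|ΔL| ≈ 0.314 mm

If the supports were absent, the total length change would be Σ αᵢΔT Lᵢ = 16.2×10⁻⁶×107×400 + 13.5×10⁻⁶×107×550 = 1.488 mm.
The walls prevent any net length change, so an axial force P (same in every segment) develops. Compatibility: P · Σ Lᵢ/(AᵢEᵢ) = δ_free.
Σ Lᵢ/(AᵢEᵢ) = 400/(775×122×10³) + 550/(1325×206×10³) = 6.246×10⁻⁶ mm/N.
P = 1.488 / 6.246×10⁻⁶ = 238200 N = 238.2 kN, tensile.
For the nickel alloy segment, free thermal change = 13.5×10⁻⁶×107×550 = 0.7945 mm and elastic change from P = 238200×550/(1325×206×10³) = 0.48 mm; these oppose, so the net change is 0.314 mm (segment shortens).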